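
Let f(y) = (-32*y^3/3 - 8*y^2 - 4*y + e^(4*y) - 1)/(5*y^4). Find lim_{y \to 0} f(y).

Direct substitution gives 0/0.
Apply L'Hôpital: lim (-32*y^2 - 16*y + 4*e^(4*y) - 4)/(20*y^3), still 0/0.
Apply L'Hôpital: lim (-64*y + 16*e^(4*y) - 16)/(60*y^2), still 0/0.
Apply L'Hôpital: lim (64*e^(4*y) - 64)/(120*y), still 0/0.
After 4 applications of L'Hôpital's rule the quotient is (256*e^(4*y))/(120); substituting y = 0 gives 32/15.

32/15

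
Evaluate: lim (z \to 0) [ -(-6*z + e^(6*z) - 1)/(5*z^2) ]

Direct substitution gives 0/0.
Apply L'Hôpital: lim (6*e^(6*z) - 6)/(-10*z), still 0/0.
After 2 applications of L'Hôpital's rule the quotient is (36*e^(6*z))/(-10); substituting z = 0 gives -18/5.

-18/5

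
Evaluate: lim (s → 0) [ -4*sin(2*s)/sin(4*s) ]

-2

Substitution gives 0/0.
Divide numerator and denominator by s: sin(2s)/s → 2 and sin(4s)/s → 4, so the limit is -4·2/4 = -2.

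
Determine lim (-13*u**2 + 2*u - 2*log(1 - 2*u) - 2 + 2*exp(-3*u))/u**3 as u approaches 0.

-11/3

Substitution gives 0/0; apply L'Hôpital's rule 3 times.
After differentiating numerator and denominator 3 times the quotient is (-54*e^(-3*u) - 32/(2*u - 1)^3)/(6); at u = 0 this is -11/3.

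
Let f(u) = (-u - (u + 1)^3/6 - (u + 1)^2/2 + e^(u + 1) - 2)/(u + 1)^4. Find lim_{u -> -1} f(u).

Direct substitution gives 0/0.
Apply L'Hôpital: lim (-u - (u + 1)^2/2 + e^(u + 1) - 2)/(4*(u + 1)^3), still 0/0.
Apply L'Hôpital: lim (-u + e^(u + 1) - 2)/(12*(u + 1)^2), still 0/0.
Apply L'Hôpital: lim (e^(u + 1) - 1)/(24*u + 24), still 0/0.
After 4 applications of L'Hôpital's rule the quotient is (e^(u + 1))/(24); substituting u = -1 gives 1/24.

1/24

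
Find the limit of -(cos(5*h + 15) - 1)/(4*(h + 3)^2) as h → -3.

25/8

Direct substitution gives 0/0.
Apply L'Hôpital: lim (-5*sin(5*h + 15))/(-8*h - 24), still 0/0.
After 2 applications of L'Hôpital's rule the quotient is (-25*cos(5*h + 15))/(-8); substituting h = -3 gives 25/8.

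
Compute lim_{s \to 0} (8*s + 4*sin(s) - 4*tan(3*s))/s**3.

-110/3

Substitution gives 0/0; apply L'Hôpital's rule 3 times.
After differentiating numerator and denominator 3 times the quotient is (-4*cos(s) - 648*tan(3*s)^4 - 864*tan(3*s)^2 - 216)/(6); at s = 0 this is -110/3.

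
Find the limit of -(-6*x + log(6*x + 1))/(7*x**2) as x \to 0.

Direct substitution gives 0/0.
Apply L'Hôpital: lim (-6 + 6/(6*x + 1))/(-14*x), still 0/0.
After 2 applications of L'Hôpital's rule the quotient is (-36/(6*x + 1)^2)/(-14); substituting x = 0 gives 18/7.

18/7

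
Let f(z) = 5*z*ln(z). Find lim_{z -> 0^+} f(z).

This is a 0·(−∞) form. Rewrite as 5·ln(z) / z^(−1) and apply L'Hôpital:
the derivative quotient is 5·(1/z) / (−1·z^(−2)) = (-5/1)·z^1 → 0.

0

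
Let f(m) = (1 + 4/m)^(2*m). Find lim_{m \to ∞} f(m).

Let L be the limit and take ln: ln L = lim (2m)·ln(1 + 4/m) = lim (2m)·(4/m + O(1/m²)) = 8.
Hence L = e^(8).

e^(8)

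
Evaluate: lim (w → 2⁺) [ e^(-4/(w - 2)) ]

As w → 2⁺, -4/(w - 2) → −∞, so e^(-4/(w - 2)) → 0.

0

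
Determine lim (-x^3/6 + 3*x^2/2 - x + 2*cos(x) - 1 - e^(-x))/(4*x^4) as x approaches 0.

1/96

Substitution gives 0/0 (the numerator vanishes to order 4).
Expand each term to order x^4: the coefficient of x^4 in 2·cos(x) is 1/12 and in −e^(-x) is -1/24.
Lower-order terms cancel with the polynomial part, so the numerator is (1/24)·x^4 + o(x^4), and the limit is (1/24)/(4) = 1/96.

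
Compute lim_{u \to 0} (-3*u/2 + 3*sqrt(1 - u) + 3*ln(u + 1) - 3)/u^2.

-15/8

Substitution gives 0/0 (the numerator vanishes to order 2).
Expand each term to order u^2: the coefficient of u^2 in 3·ln(1 + u) is -3/2 and in 3·√(1 - u) is -3/8.
Lower-order terms cancel with the polynomial part, so the numerator is (-15/8)·u^2 + o(u^2), and the limit is (-15/8)/(1) = -15/8.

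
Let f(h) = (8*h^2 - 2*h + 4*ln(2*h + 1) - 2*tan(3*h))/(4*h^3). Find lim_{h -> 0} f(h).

Substitution gives 0/0 (the numerator vanishes to order 3).
Expand each term to order h^3: the coefficient of h^3 in -2·tan(3h) is -18 and in 4·ln(1 + 2h) is 32/3.
Lower-order terms cancel with the polynomial part, so the numerator is (-22/3)·h^3 + o(h^3), and the limit is (-22/3)/(4) = -11/6.

-11/6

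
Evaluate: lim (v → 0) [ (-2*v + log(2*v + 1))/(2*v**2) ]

Direct substitution gives 0/0.
Apply L'Hôpital: lim (-2 + 2/(2*v + 1))/(4*v), still 0/0.
After 2 applications of L'Hôpital's rule the quotient is (-4/(2*v + 1)^2)/(4); substituting v = 0 gives -1.

-1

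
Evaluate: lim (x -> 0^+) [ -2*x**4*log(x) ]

This is a 0·(−∞) form. Rewrite as -2·ln(x) / x^(−4) and apply L'Hôpital:
the derivative quotient is -2·(1/x) / (−4·x^(−5)) = (2/4)·x^4 → 0.

0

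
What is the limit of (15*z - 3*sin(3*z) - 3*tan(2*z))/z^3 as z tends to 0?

11/2

Substitution gives 0/0; apply L'Hôpital's rule 3 times.
After differentiating numerator and denominator 3 times the quotient is (81*cos(3*z) - 144*tan(2*z)^4 - 192*tan(2*z)^2 - 48)/(6); at z = 0 this is 11/2.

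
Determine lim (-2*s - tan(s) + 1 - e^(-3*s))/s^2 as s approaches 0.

-9/2

Substitution gives 0/0; apply L'Hôpital's rule 2 times.
After differentiating numerator and denominator 2 times the quotient is (-2*sin(s)/cos(s)^3 - 9*e^(-3*s))/(2); at s = 0 this is -9/2.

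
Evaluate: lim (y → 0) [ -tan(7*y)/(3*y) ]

-7/3

Substitution gives 0/0.
Since tan(u)/u → 1 as u → 0, tan(7y)/(7y) → 1 and the limit is 7/(-3) = -7/3.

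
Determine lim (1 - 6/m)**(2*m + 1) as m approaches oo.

Let L be the limit and take ln: ln L = lim (2m + 1)·ln(1 - 6/m) = lim (2m + 1)·(-6/m + O(1/m²)) = -12.
Hence L = e^(-12).

e^(-12)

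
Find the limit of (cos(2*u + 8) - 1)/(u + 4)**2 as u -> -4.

-2

Direct substitution gives 0/0.
Apply L'Hôpital: lim (-2*sin(2*u + 8))/(2*u + 8), still 0/0.
After 2 applications of L'Hôpital's rule the quotient is (-4*cos(2*u + 8))/(2); substituting u = -4 gives -2.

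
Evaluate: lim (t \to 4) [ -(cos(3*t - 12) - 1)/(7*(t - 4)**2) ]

9/14

Direct substitution gives 0/0.
Apply L'Hôpital: lim (-3*sin(3*t - 12))/(56 - 14*t), still 0/0.
After 2 applications of L'Hôpital's rule the quotient is (-9*cos(3*t - 12))/(-14); substituting t = 4 gives 9/14.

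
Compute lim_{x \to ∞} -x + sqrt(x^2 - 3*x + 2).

-3/2

This has the form ∞ − ∞. Multiply and divide by the conjugate √(x^2 - 3*x + 2) + x.
That gives (-3x + 2) / (√(x^2 - 3*x + 2) + x).
Divide numerator and denominator by x: the limit is -3/(2·1) = -3/2.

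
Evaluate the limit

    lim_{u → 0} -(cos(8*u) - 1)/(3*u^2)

32/3

Direct substitution gives 0/0.
Apply L'Hôpital: lim (-8*sin(8*u))/(-6*u), still 0/0.
After 2 applications of L'Hôpital's rule the quotient is (-64*cos(8*u))/(-6); substituting u = 0 gives 32/3.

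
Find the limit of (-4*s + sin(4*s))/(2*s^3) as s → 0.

Direct substitution gives 0/0.
Apply L'Hôpital: lim (4*cos(4*s) - 4)/(6*s^2), still 0/0.
Apply L'Hôpital: lim (-16*sin(4*s))/(12*s), still 0/0.
After 3 applications of L'Hôpital's rule the quotient is (-64*cos(4*s))/(12); substituting s = 0 gives -16/3.

-16/3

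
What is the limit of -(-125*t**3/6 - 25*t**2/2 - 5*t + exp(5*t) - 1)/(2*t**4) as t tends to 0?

Direct substitution gives 0/0.
Apply L'Hôpital: lim (-125*t^2/2 - 25*t + 5*e^(5*t) - 5)/(-8*t^3), still 0/0.
Apply L'Hôpital: lim (-125*t + 25*e^(5*t) - 25)/(-24*t^2), still 0/0.
Apply L'Hôpital: lim (125*e^(5*t) - 125)/(-48*t), still 0/0.
After 4 applications of L'Hôpital's rule the quotient is (625*e^(5*t))/(-48); substituting t = 0 gives -625/48.

-625/48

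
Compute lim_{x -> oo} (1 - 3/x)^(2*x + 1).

Let L be the limit and take ln: ln L = lim (2x + 1)·ln(1 - 3/x) = lim (2x + 1)·(-3/x + O(1/x²)) = -6.
Hence L = e^(-6).

e^(-6)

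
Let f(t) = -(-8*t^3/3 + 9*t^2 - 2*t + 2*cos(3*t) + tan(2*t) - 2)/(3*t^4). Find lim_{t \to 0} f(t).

Substitution gives 0/0 (the numerator vanishes to order 4).
Expand each term to order t^4: the coefficient of t^4 in tan(2t) is 0 and in 2·cos(3t) is 27/4.
Lower-order terms cancel with the polynomial part, so the numerator is (27/4)·t^4 + o(t^4), and the limit is (27/4)/(-3) = -9/4.

-9/4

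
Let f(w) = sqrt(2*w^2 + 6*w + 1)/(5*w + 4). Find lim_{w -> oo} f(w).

√(2)/5

For large |w|, √(2*w^2 + 6*w + 1) ≈ √2·|w| and the denominator ≈ 5w.
Since w → +∞, |w| = w, giving √2/(5) = √(2)/5.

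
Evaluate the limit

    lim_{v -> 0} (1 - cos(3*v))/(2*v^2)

9/4

Substitution gives 0/0.
Use (1 − cos u)/u² → 1/2 with u = 3v: the limit is 3²/(2·2) = 9/4.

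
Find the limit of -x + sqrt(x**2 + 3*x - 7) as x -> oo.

3/2

An ∞ − ∞ form. Rationalising with the conjugate, the difference becomes (3x - 7) / (√(x^2 + 3*x - 7) + x).
For large x the denominator behaves like 2·x, so the quotient tends to 3/2 = 3/2.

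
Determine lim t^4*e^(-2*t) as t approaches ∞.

Write as t^4/e^{2t}, an ∞/∞ form.
Exponential growth dominates any polynomial, so repeated L'Hôpital (or the standard result) gives 0.

0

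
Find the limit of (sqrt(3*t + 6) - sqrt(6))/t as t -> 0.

A 0/0 form; rationalise with √(6 + 3t) + √6. This collapses the numerator to 3t, leaving 3/(√(6 + 3t) + √6) → 3/(2√6) = √(6)/4.

√(6)/4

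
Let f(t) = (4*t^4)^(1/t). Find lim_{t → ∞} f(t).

Base → ∞ and exponent → 0: an ∞^0 form.
Take logs: (1/t)·ln(4·t^4) = (ln 4 + 4·ln t)/t → 0.
So the limit is e^0 = 1.

1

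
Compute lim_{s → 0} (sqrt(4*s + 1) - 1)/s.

2

Substitution gives 0/0. Multiply numerator and denominator by the conjugate √(1 + 4s) + √1.
The numerator becomes (1 + 4s) − 1 = 4s, so the expression simplifies to 4/(√(1 + 4s) + √1).
Letting s → 0 gives 4/(2√1) = 2.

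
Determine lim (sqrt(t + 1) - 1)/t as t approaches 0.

1/2

Substitution gives 0/0. Multiply numerator and denominator by the conjugate √(1 + t) + √1.
The numerator becomes (1 + t) − 1 = t, so the expression simplifies to 1/(√(1 + t) + √1).
Letting t → 0 gives 1/(2√1) = 1/2.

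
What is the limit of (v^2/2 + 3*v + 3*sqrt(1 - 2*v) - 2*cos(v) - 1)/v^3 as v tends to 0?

-3/2

Substitution gives 0/0; apply L'Hôpital's rule 3 times.
After differentiating numerator and denominator 3 times the quotient is (-2*sin(v) - 9/(1 - 2*v)^(5/2))/(6); at v = 0 this is -3/2.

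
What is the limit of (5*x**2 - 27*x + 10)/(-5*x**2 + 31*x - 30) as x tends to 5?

At x = 5 both the top and bottom vanish — a removable singularity. Factoring out (x - 5) from each leaves (5*x - 2)/(6 - 5*x), which at x = 5 equals -23/19.

-23/19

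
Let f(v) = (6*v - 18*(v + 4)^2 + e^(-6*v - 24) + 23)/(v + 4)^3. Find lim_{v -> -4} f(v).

-36

Direct substitution gives 0/0.
Apply L'Hôpital: lim (-36*v - 6*e^(-6*v - 24) - 138)/(3*(v + 4)^2), still 0/0.
Apply L'Hôpital: lim (36*e^(-6*v - 24) - 36)/(6*v + 24), still 0/0.
After 3 applications of L'Hôpital's rule the quotient is (-216*e^(-6*v - 24))/(6); substituting v = -4 gives -36.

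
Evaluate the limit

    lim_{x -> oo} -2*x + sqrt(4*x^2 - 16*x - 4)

-4

This has the form ∞ − ∞. Multiply and divide by the conjugate √(4*x^2 - 16*x - 4) + 2x.
That gives (-16x - 4) / (√(4*x^2 - 16*x - 4) + 2x).
Divide numerator and denominator by x: the limit is -16/(2·2) = -4.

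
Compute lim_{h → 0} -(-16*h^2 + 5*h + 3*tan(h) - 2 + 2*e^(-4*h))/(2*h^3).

61/6

Substitution gives 0/0; apply L'Hôpital's rule 3 times.
After differentiating numerator and denominator 3 times the quotient is (18*tan(h)^2/cos(h)^2 + 6/cos(h)^2 - 128*e^(-4*h))/(-12); at h = 0 this is 61/6.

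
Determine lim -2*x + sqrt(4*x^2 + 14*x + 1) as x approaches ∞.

An ∞ − ∞ form. Rationalising with the conjugate, the difference becomes (14x + 1) / (√(4*x^2 + 14*x + 1) + 2x).
For large x the denominator behaves like 2·2x, so the quotient tends to 14/4 = 7/2.

7/2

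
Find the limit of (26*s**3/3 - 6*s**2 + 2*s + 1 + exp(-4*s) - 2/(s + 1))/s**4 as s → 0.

26/3

Substitution gives 0/0; apply L'Hôpital's rule 4 times.
After differentiating numerator and denominator 4 times the quotient is (256*e^(-4*s) - 48/(s + 1)^5)/(24); at s = 0 this is 26/3.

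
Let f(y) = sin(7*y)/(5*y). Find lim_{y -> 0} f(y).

Substitution gives 0/0.
Write it as (7/5)·sin(7y)/(7y); since sin(u)/u → 1, the limit is 7/5.

7/5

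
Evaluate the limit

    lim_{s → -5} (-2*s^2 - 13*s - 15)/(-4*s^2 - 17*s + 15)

Since s = -5 makes numerator and denominator zero, (s + 5) divides both.
Cancelling it gives (-2*s - 3)/(3 - 4*s); now plug in s = -5 to get 7/23.

7/23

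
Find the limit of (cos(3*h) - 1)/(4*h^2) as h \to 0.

Direct substitution gives 0/0.
Apply L'Hôpital: lim (-3*sin(3*h))/(8*h), still 0/0.
After 2 applications of L'Hôpital's rule the quotient is (-9*cos(3*h))/(8); substituting h = 0 gives -9/8.

-9/8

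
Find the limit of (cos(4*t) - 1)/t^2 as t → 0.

-8

Direct substitution gives 0/0.
Apply L'Hôpital: lim (-4*sin(4*t))/(2*t), still 0/0.
After 2 applications of L'Hôpital's rule the quotient is (-16*cos(4*t))/(2); substituting t = 0 gives -8.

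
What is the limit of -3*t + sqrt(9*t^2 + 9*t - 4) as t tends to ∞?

An ∞ − ∞ form. Rationalising with the conjugate, the difference becomes (9t - 4) / (√(9*t^2 + 9*t - 4) + 3t).
For large t the denominator behaves like 2·3t, so the quotient tends to 9/6 = 3/2.

3/2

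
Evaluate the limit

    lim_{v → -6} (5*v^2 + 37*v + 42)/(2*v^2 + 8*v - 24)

Since v = -6 makes numerator and denominator zero, (v + 6) divides both.
Cancelling it gives (5*v + 7)/(2*v - 4); now plug in v = -6 to get 23/16.

23/16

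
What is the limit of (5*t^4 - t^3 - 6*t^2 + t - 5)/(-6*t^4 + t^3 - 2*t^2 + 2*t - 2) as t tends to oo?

Numerator and denominator both have degree 4.
Dividing every term by t^4, all lower-order terms vanish and the limit is the ratio of leading coefficients, 5/(-6) = -5/6.

-5/6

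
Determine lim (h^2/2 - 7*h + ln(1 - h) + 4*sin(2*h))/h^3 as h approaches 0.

Substitution gives 0/0 (the numerator vanishes to order 3).
Expand each term to order h^3: the coefficient of h^3 in ln(1 - h) is -1/3 and in 4·sin(2h) is -16/3.
Lower-order terms cancel with the polynomial part, so the numerator is (-17/3)·h^3 + o(h^3), and the limit is (-17/3)/(1) = -17/3.

-17/3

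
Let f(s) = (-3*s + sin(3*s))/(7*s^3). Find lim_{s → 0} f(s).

Direct substitution gives 0/0.
Apply L'Hôpital: lim (3*cos(3*s) - 3)/(21*s^2), still 0/0.
Apply L'Hôpital: lim (-9*sin(3*s))/(42*s), still 0/0.
After 3 applications of L'Hôpital's rule the quotient is (-27*cos(3*s))/(42); substituting s = 0 gives -9/14.

-9/14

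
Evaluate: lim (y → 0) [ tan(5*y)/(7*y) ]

Substitution gives 0/0.
Since tan(u)/u → 1 as u → 0, tan(5y)/(5y) → 1 and the limit is 5/7.

5/7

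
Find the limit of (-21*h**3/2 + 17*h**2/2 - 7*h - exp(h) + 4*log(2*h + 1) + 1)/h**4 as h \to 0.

Substitution gives 0/0 (the numerator vanishes to order 4).
Expand each term to order h^4: the coefficient of h^4 in 4·ln(1 + 2h) is -16 and in −e^(h) is -1/24.
Lower-order terms cancel with the polynomial part, so the numerator is (-385/24)·h^4 + o(h^4), and the limit is (-385/24)/(1) = -385/24.

-385/24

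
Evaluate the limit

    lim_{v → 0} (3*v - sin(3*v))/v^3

9/2

Direct substitution gives 0/0.
Apply L'Hôpital: lim (3 - 3*cos(3*v))/(3*v^2), still 0/0.
Apply L'Hôpital: lim (9*sin(3*v))/(6*v), still 0/0.
After 3 applications of L'Hôpital's rule the quotient is (27*cos(3*v))/(6); substituting v = 0 gives 9/2.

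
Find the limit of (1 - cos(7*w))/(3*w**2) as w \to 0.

49/6

Substitution gives 0/0.
Use (1 − cos u)/u² → 1/2 with u = 7w: the limit is 7²/(2·3) = 49/6.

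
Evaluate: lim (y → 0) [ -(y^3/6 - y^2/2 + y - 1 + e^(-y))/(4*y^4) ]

Direct substitution gives 0/0.
Apply L'Hôpital: lim (y^2/2 - y + 1 - e^(-y))/(-16*y^3), still 0/0.
Apply L'Hôpital: lim (y - 1 + e^(-y))/(-48*y^2), still 0/0.
Apply L'Hôpital: lim (1 - e^(-y))/(-96*y), still 0/0.
After 4 applications of L'Hôpital's rule the quotient is (e^(-y))/(-96); substituting y = 0 gives -1/96.

-1/96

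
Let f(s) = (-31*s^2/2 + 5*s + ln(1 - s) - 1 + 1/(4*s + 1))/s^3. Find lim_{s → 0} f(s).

Substitution gives 0/0 (the numerator vanishes to order 3).
Expand each term to order s^3: the coefficient of s^3 in 1/(1 + 4s) is -64 and in ln(1 - s) is -1/3.
Lower-order terms cancel with the polynomial part, so the numerator is (-193/3)·s^3 + o(s^3), and the limit is (-193/3)/(1) = -193/3.

-193/3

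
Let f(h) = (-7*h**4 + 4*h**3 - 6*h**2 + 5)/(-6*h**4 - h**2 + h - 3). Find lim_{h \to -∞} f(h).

7/6

Numerator and denominator both have degree 4.
Dividing every term by h^4, all lower-order terms vanish and the limit is the ratio of leading coefficients, -7/(-6) = 7/6.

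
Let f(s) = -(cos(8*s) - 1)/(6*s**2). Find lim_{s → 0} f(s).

Direct substitution gives 0/0.
Apply L'Hôpital: lim (-8*sin(8*s))/(-12*s), still 0/0.
After 2 applications of L'Hôpital's rule the quotient is (-64*cos(8*s))/(-12); substituting s = 0 gives 16/3.

16/3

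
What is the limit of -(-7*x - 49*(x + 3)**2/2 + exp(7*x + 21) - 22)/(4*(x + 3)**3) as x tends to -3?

-343/24

Direct substitution gives 0/0.
Apply L'Hôpital: lim (-49*x + 7*e^(7*x + 21) - 154)/(-12*(x + 3)^2), still 0/0.
Apply L'Hôpital: lim (49*e^(7*x + 21) - 49)/(-24*x - 72), still 0/0.
After 3 applications of L'Hôpital's rule the quotient is (343*e^(7*x + 21))/(-24); substituting x = -3 gives -343/24.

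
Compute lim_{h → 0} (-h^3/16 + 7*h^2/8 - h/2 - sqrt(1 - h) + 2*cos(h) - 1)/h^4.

47/384

Substitution gives 0/0 (the numerator vanishes to order 4).
Expand each term to order h^4: the coefficient of h^4 in 2·cos(h) is 1/12 and in −√(1 - h) is 5/128.
Lower-order terms cancel with the polynomial part, so the numerator is (47/384)·h^4 + o(h^4), and the limit is (47/384)/(1) = 47/384.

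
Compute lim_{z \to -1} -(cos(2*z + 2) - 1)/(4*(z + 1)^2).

Direct substitution gives 0/0.
Apply L'Hôpital: lim (-2*sin(2*z + 2))/(-8*z - 8), still 0/0.
After 2 applications of L'Hôpital's rule the quotient is (-4*cos(2*z + 2))/(-8); substituting z = -1 gives 1/2.

1/2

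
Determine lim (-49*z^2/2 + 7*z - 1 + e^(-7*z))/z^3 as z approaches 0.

-343/6

Direct substitution gives 0/0.
Apply L'Hôpital: lim (-49*z + 7 - 7*e^(-7*z))/(3*z^2), still 0/0.
Apply L'Hôpital: lim (-49 + 49*e^(-7*z))/(6*z), still 0/0.
After 3 applications of L'Hôpital's rule the quotient is (-343*e^(-7*z))/(6); substituting z = 0 gives -343/6.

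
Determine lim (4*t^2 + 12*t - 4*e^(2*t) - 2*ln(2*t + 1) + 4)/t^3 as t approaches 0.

Substitution gives 0/0; apply L'Hôpital's rule 3 times.
After differentiating numerator and denominator 3 times the quotient is (-32*e^(2*t) - 32/(2*t + 1)^3)/(6); at t = 0 this is -32/3.

-32/3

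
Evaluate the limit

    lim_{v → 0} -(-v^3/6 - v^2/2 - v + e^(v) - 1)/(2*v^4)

Direct substitution gives 0/0.
Apply L'Hôpital: lim (-v^2/2 - v + e^(v) - 1)/(-8*v^3), still 0/0.
Apply L'Hôpital: lim (-v + e^(v) - 1)/(-24*v^2), still 0/0.
Apply L'Hôpital: lim (e^(v) - 1)/(-48*v), still 0/0.
After 4 applications of L'Hôpital's rule the quotient is (e^(v))/(-48); substituting v = 0 gives -1/48.

-1/48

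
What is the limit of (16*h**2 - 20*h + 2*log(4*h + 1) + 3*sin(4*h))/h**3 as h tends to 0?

32/3

Substitution gives 0/0; apply L'Hôpital's rule 3 times.
After differentiating numerator and denominator 3 times the quotient is (-192*cos(4*h) + 256/(4*h + 1)^3)/(6); at h = 0 this is 32/3.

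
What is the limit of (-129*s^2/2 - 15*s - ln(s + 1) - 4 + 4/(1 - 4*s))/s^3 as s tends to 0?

Substitution gives 0/0 (the numerator vanishes to order 3).
Expand each term to order s^3: the coefficient of s^3 in −ln(1 + s) is -1/3 and in 4·1/(1 - 4s) is 256.
Lower-order terms cancel with the polynomial part, so the numerator is (767/3)·s^3 + o(s^3), and the limit is (767/3)/(1) = 767/3.

767/3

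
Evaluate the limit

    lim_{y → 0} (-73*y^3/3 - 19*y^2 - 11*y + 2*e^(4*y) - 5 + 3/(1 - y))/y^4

Substitution gives 0/0; apply L'Hôpital's rule 4 times.
After differentiating numerator and denominator 4 times the quotient is (512*e^(4*y) - 72/(y - 1)^5)/(24); at y = 0 this is 73/3.

73/3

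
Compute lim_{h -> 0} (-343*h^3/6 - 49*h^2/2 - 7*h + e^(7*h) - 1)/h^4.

2401/24

Direct substitution gives 0/0.
Apply L'Hôpital: lim (-343*h^2/2 - 49*h + 7*e^(7*h) - 7)/(4*h^3), still 0/0.
Apply L'Hôpital: lim (-343*h + 49*e^(7*h) - 49)/(12*h^2), still 0/0.
Apply L'Hôpital: lim (343*e^(7*h) - 343)/(24*h), still 0/0.
After 4 applications of L'Hôpital's rule the quotient is (2401*e^(7*h))/(24); substituting h = 0 gives 2401/24.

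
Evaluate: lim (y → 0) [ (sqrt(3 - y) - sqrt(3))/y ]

-√(3)/6

A 0/0 form; rationalise with √(3 - y) + √3. This collapses the numerator to -y, leaving -1/(√(3 - y) + √3) → -1/(2√3) = -√(3)/6.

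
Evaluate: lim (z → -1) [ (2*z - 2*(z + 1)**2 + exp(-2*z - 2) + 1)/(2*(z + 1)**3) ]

-2/3

Direct substitution gives 0/0.
Apply L'Hôpital: lim (-4*z - 2*e^(-2*z - 2) - 2)/(6*(z + 1)^2), still 0/0.
Apply L'Hôpital: lim (4*e^(-2*z - 2) - 4)/(12*z + 12), still 0/0.
After 3 applications of L'Hôpital's rule the quotient is (-8*e^(-2*z - 2))/(12); substituting z = -1 gives -2/3.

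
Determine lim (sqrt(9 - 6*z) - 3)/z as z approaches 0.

Substitution gives 0/0. Multiply numerator and denominator by the conjugate √(9 - 6z) + √9.
The numerator becomes (9 - 6z) − 9 = -6z, so the expression simplifies to -6/(√(9 - 6z) + √9).
Letting z → 0 gives -6/(2√9) = -1.

-1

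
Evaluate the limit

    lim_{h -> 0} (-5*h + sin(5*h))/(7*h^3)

-125/42

Direct substitution gives 0/0.
Apply L'Hôpital: lim (5*cos(5*h) - 5)/(21*h^2), still 0/0.
Apply L'Hôpital: lim (-25*sin(5*h))/(42*h), still 0/0.
After 3 applications of L'Hôpital's rule the quotient is (-125*cos(5*h))/(42); substituting h = 0 gives -125/42.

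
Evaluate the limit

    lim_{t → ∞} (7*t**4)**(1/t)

Base → ∞ and exponent → 0: an ∞^0 form.
Take logs: (1/t)·ln(7·t^4) = (ln 7 + 4·ln t)/t → 0.
So the limit is e^0 = 1.

1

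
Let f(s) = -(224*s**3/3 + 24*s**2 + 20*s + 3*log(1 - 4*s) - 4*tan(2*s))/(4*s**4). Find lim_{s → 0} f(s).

Substitution gives 0/0; apply L'Hôpital's rule 4 times.
After differentiating numerator and denominator 4 times the quotient is (-512*tan(2*s)^3/cos(2*s)^2 - 1024*tan(2*s)/cos(2*s)^4 - 4608/(4*s - 1)^4)/(-96); at s = 0 this is 48.

48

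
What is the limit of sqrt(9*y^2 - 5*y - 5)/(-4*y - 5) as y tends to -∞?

3/4

For large |y|, √(9*y^2 - 5*y - 5) ≈ √9·|y| and the denominator ≈ -4y.
Since y → −∞, |y| = −y, giving −√9/(-4) = 3/4.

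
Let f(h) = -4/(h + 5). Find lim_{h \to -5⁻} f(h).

∞

As h → -5⁻, (h + 5) → 0⁻, so (h + 5)^1 → 0⁻ and -4/(h + 5)^1 → ∞.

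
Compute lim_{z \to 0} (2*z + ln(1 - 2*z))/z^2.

Direct substitution gives 0/0.
Apply L'Hôpital: lim (2 - 2/(1 - 2*z))/(2*z), still 0/0.
After 2 applications of L'Hôpital's rule the quotient is (-4/(1 - 2*z)^2)/(2); substituting z = 0 gives -2.

-2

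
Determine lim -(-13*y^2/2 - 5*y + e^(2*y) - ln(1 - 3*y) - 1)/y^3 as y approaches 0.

Substitution gives 0/0 (the numerator vanishes to order 3).
Expand each term to order y^3: the coefficient of y^3 in e^(2y) is 4/3 and in −ln(1 - 3y) is 9.
Lower-order terms cancel with the polynomial part, so the numerator is (31/3)·y^3 + o(y^3), and the limit is (31/3)/(-1) = -31/3.

-31/3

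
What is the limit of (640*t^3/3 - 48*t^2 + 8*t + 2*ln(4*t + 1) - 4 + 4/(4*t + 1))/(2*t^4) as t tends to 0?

448

Substitution gives 0/0; apply L'Hôpital's rule 4 times.
After differentiating numerator and denominator 4 times the quotient is (3072*(7 - 4*t)/(4*t + 1)^5)/(48); at t = 0 this is 448.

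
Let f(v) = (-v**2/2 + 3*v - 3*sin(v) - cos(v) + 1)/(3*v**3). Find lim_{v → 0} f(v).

Substitution gives 0/0 (the numerator vanishes to order 3).
Expand each term to order v^3: the coefficient of v^3 in −cos(v) is 0 and in -3·sin(v) is 1/2.
Lower-order terms cancel with the polynomial part, so the numerator is (1/2)·v^3 + o(v^3), and the limit is (1/2)/(3) = 1/6.

1/6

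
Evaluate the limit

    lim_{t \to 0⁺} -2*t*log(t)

0

This is a 0·(−∞) form. Rewrite as -2·ln(t) / t^(−1) and apply L'Hôpital:
the derivative quotient is -2·(1/t) / (−1·t^(−2)) = (2/1)·t^1 → 0.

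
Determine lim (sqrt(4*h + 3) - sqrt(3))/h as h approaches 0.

Substitution gives 0/0. Multiply numerator and denominator by the conjugate √(3 + 4h) + √3.
The numerator becomes (3 + 4h) − 3 = 4h, so the expression simplifies to 4/(√(3 + 4h) + √3).
Letting h → 0 gives 4/(2√3) = 2*√(3)/3.

2*√(3)/3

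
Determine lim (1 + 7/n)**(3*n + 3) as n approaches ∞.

Write it as [(1 + 7/n)^n]^(3) · (1 + 7/n)^(3). The bracketed term tends to e^(7) and the second factor to 1, so the limit is e^(21).

e^(21)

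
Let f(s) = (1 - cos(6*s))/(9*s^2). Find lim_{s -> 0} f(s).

Substitution gives 0/0.
Use (1 − cos u)/u² → 1/2 with u = 6s: the limit is 6²/(2·9) = 2.

2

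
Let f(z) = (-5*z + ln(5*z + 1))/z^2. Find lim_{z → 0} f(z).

-25/2

Direct substitution gives 0/0.
Apply L'Hôpital: lim (-5 + 5/(5*z + 1))/(2*z), still 0/0.
After 2 applications of L'Hôpital's rule the quotient is (-25/(5*z + 1)^2)/(2); substituting z = 0 gives -25/2.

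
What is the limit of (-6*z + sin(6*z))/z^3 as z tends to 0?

-36

Direct substitution gives 0/0.
Apply L'Hôpital: lim (6*cos(6*z) - 6)/(3*z^2), still 0/0.
Apply L'Hôpital: lim (-36*sin(6*z))/(6*z), still 0/0.
After 3 applications of L'Hôpital's rule the quotient is (-216*cos(6*z))/(6); substituting z = 0 gives -36.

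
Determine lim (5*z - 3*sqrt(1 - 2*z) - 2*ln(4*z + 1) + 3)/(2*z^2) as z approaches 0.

35/4

Substitution gives 0/0 (the numerator vanishes to order 2).
Expand each term to order z^2: the coefficient of z^2 in -3·√(1 - 2z) is 3/2 and in -2·ln(1 + 4z) is 16.
Lower-order terms cancel with the polynomial part, so the numerator is (35/2)·z^2 + o(z^2), and the limit is (35/2)/(2) = 35/4.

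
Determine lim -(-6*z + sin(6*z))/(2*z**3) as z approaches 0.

18

Direct substitution gives 0/0.
Apply L'Hôpital: lim (6*cos(6*z) - 6)/(-6*z^2), still 0/0.
Apply L'Hôpital: lim (-36*sin(6*z))/(-12*z), still 0/0.
After 3 applications of L'Hôpital's rule the quotient is (-216*cos(6*z))/(-12); substituting z = 0 gives 18.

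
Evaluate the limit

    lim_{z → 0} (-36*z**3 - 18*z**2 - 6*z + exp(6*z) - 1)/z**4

54

Direct substitution gives 0/0.
Apply L'Hôpital: lim (-108*z^2 - 36*z + 6*e^(6*z) - 6)/(4*z^3), still 0/0.
Apply L'Hôpital: lim (-216*z + 36*e^(6*z) - 36)/(12*z^2), still 0/0.
Apply L'Hôpital: lim (216*e^(6*z) - 216)/(24*z), still 0/0.
After 4 applications of L'Hôpital's rule the quotient is (1296*e^(6*z))/(24); substituting z = 0 gives 54.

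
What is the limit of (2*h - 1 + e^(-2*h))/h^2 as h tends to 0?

Direct substitution gives 0/0.
Apply L'Hôpital: lim (2 - 2*e^(-2*h))/(2*h), still 0/0.
After 2 applications of L'Hôpital's rule the quotient is (4*e^(-2*h))/(2); substituting h = 0 gives 2.

2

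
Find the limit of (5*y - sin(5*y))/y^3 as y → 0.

Direct substitution gives 0/0.
Apply L'Hôpital: lim (5 - 5*cos(5*y))/(3*y^2), still 0/0.
Apply L'Hôpital: lim (25*sin(5*y))/(6*y), still 0/0.
After 3 applications of L'Hôpital's rule the quotient is (125*cos(5*y))/(6); substituting y = 0 gives 125/6.

125/6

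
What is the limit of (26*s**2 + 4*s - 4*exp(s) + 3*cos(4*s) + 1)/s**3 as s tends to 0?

-2/3

Substitution gives 0/0; apply L'Hôpital's rule 3 times.
After differentiating numerator and denominator 3 times the quotient is (-4*e^(s) + 192*sin(4*s))/(6); at s = 0 this is -2/3.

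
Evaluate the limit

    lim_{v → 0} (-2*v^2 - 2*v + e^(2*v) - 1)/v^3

Direct substitution gives 0/0.
Apply L'Hôpital: lim (-4*v + 2*e^(2*v) - 2)/(3*v^2), still 0/0.
Apply L'Hôpital: lim (4*e^(2*v) - 4)/(6*v), still 0/0.
After 3 applications of L'Hôpital's rule the quotient is (8*e^(2*v))/(6); substituting v = 0 gives 4/3.

4/3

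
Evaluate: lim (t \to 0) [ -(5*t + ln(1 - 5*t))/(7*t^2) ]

Direct substitution gives 0/0.
Apply L'Hôpital: lim (5 - 5/(1 - 5*t))/(-14*t), still 0/0.
After 2 applications of L'Hôpital's rule the quotient is (-25/(1 - 5*t)^2)/(-14); substituting t = 0 gives 25/14.

25/14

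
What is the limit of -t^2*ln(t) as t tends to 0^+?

This is a 0·(−∞) form. Rewrite as -1·ln(t) / t^(−2) and apply L'Hôpital:
the derivative quotient is -1·(1/t) / (−2·t^(−3)) = (1/2)·t^2 → 0.

0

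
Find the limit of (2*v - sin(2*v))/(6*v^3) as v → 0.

2/9

Direct substitution gives 0/0.
Apply L'Hôpital: lim (2 - 2*cos(2*v))/(18*v^2), still 0/0.
Apply L'Hôpital: lim (4*sin(2*v))/(36*v), still 0/0.
After 3 applications of L'Hôpital's rule the quotient is (8*cos(2*v))/(36); substituting v = 0 gives 2/9.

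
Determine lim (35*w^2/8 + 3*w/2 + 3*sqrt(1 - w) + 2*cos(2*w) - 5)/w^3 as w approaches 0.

-3/16

Substitution gives 0/0 (the numerator vanishes to order 3).
Expand each term to order w^3: the coefficient of w^3 in 2·cos(2w) is 0 and in 3·√(1 - w) is -3/16.
Lower-order terms cancel with the polynomial part, so the numerator is (-3/16)·w^3 + o(w^3), and the limit is (-3/16)/(1) = -3/16.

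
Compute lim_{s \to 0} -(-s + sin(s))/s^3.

Direct substitution gives 0/0.
Apply L'Hôpital: lim (cos(s) - 1)/(-3*s^2), still 0/0.
Apply L'Hôpital: lim (-sin(s))/(-6*s), still 0/0.
After 3 applications of L'Hôpital's rule the quotient is (-cos(s))/(-6); substituting s = 0 gives 1/6.

1/6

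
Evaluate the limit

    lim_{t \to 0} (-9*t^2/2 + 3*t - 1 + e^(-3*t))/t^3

Direct substitution gives 0/0.
Apply L'Hôpital: lim (-9*t + 3 - 3*e^(-3*t))/(3*t^2), still 0/0.
Apply L'Hôpital: lim (-9 + 9*e^(-3*t))/(6*t), still 0/0.
After 3 applications of L'Hôpital's rule the quotient is (-27*e^(-3*t))/(6); substituting t = 0 gives -9/2.

-9/2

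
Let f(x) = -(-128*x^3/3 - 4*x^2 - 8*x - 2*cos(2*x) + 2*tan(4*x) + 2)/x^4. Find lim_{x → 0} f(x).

Substitution gives 0/0 (the numerator vanishes to order 4).
Expand each term to order x^4: the coefficient of x^4 in 2·tan(4x) is 0 and in -2·cos(2x) is -4/3.
Lower-order terms cancel with the polynomial part, so the numerator is (-4/3)·x^4 + o(x^4), and the limit is (-4/3)/(-1) = 4/3.

4/3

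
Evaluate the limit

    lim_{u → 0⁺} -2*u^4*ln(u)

0

This is a 0·(−∞) form. Rewrite as -2·ln(u) / u^(−4) and apply L'Hôpital:
the derivative quotient is -2·(1/u) / (−4·u^(−5)) = (2/4)·u^4 → 0.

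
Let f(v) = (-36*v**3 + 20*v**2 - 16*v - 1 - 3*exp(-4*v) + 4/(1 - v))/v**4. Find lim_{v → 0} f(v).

-28

Substitution gives 0/0; apply L'Hôpital's rule 4 times.
After differentiating numerator and denominator 4 times the quotient is (-768*e^(-4*v) - 96/(v - 1)^5)/(24); at v = 0 this is -28.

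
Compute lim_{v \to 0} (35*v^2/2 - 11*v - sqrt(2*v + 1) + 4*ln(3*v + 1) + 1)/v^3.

Substitution gives 0/0 (the numerator vanishes to order 3).
Expand each term to order v^3: the coefficient of v^3 in −√(1 + 2v) is -1/2 and in 4·ln(1 + 3v) is 36.
Lower-order terms cancel with the polynomial part, so the numerator is (71/2)·v^3 + o(v^3), and the limit is (71/2)/(1) = 71/2.

71/2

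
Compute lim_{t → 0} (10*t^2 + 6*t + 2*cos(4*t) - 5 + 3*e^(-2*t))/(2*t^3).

Substitution gives 0/0; apply L'Hôpital's rule 3 times.
After differentiating numerator and denominator 3 times the quotient is (128*sin(4*t) - 24*e^(-2*t))/(12); at t = 0 this is -2.

-2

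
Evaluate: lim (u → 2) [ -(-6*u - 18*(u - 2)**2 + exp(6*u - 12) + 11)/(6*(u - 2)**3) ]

Direct substitution gives 0/0.
Apply L'Hôpital: lim (-36*u + 6*e^(6*u - 12) + 66)/(-18*(u - 2)^2), still 0/0.
Apply L'Hôpital: lim (36*e^(6*u - 12) - 36)/(72 - 36*u), still 0/0.
After 3 applications of L'Hôpital's rule the quotient is (216*e^(6*u - 12))/(-36); substituting u = 2 gives -6.

-6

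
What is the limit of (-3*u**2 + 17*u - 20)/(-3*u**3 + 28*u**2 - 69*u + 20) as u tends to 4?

-7/11

At u = 4 both the top and bottom vanish — a removable singularity. Factoring out (u - 4) from each leaves (5 - 3*u)/(-3*u^2 + 16*u - 5), which at u = 4 equals -7/11.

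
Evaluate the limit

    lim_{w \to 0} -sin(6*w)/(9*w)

-2/3

Substitution gives 0/0.
Write it as (6/(-9))·sin(6w)/(6w); since sin(u)/u → 1, the limit is -2/3.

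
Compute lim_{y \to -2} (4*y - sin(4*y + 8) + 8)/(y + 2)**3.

Direct substitution gives 0/0.
Apply L'Hôpital: lim (4 - 4*cos(4*y + 8))/(3*(y + 2)^2), still 0/0.
Apply L'Hôpital: lim (16*sin(4*y + 8))/(6*y + 12), still 0/0.
After 3 applications of L'Hôpital's rule the quotient is (64*cos(4*y + 8))/(6); substituting y = -2 gives 32/3.

32/3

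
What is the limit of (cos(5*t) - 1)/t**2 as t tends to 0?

Direct substitution gives 0/0.
Apply L'Hôpital: lim (-5*sin(5*t))/(2*t), still 0/0.
After 2 applications of L'Hôpital's rule the quotient is (-25*cos(5*t))/(2); substituting t = 0 gives -25/2.

-25/2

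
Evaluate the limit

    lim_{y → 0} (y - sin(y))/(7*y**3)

1/42

Direct substitution gives 0/0.
Apply L'Hôpital: lim (1 - cos(y))/(21*y^2), still 0/0.
Apply L'Hôpital: lim (sin(y))/(42*y), still 0/0.
After 3 applications of L'Hôpital's rule the quotient is (cos(y))/(42); substituting y = 0 gives 1/42.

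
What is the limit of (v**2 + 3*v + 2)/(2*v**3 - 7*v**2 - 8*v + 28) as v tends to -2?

-1/44

Since v = -2 makes numerator and denominator zero, (v + 2) divides both.
Cancelling it gives (v + 1)/(2*v^2 - 11*v + 14); now plug in v = -2 to get -1/44.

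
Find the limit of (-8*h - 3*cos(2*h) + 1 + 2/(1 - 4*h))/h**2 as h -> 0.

Substitution gives 0/0 (the numerator vanishes to order 2).
Expand each term to order h^2: the coefficient of h^2 in 2·1/(1 - 4h) is 32 and in -3·cos(2h) is 6.
Lower-order terms cancel with the polynomial part, so the numerator is (38)·h^2 + o(h^2), and the limit is (38)/(1) = 38.

38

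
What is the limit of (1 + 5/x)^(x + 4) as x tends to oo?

e^(5)

Write it as [(1 + 5/x)^x]^(1) · (1 + 5/x)^(4). The bracketed term tends to e^(5) and the second factor to 1, so the limit is e^(5).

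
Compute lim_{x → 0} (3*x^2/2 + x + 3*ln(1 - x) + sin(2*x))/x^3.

Substitution gives 0/0 (the numerator vanishes to order 3).
Expand each term to order x^3: the coefficient of x^3 in 3·ln(1 - x) is -1 and in sin(2x) is -4/3.
Lower-order terms cancel with the polynomial part, so the numerator is (-7/3)·x^3 + o(x^3), and the limit is (-7/3)/(1) = -7/3.

-7/3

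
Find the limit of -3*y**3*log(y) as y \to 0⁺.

0

This is a 0·(−∞) form. Rewrite as -3·ln(y) / y^(−3) and apply L'Hôpital:
the derivative quotient is -3·(1/y) / (−3·y^(−4)) = (3/3)·y^3 → 0.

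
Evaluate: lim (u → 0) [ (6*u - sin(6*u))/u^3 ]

36

Direct substitution gives 0/0.
Apply L'Hôpital: lim (6 - 6*cos(6*u))/(3*u^2), still 0/0.
Apply L'Hôpital: lim (36*sin(6*u))/(6*u), still 0/0.
After 3 applications of L'Hôpital's rule the quotient is (216*cos(6*u))/(6); substituting u = 0 gives 36.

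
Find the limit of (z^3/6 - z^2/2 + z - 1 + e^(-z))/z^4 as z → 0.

1/24

Direct substitution gives 0/0.
Apply L'Hôpital: lim (z^2/2 - z + 1 - e^(-z))/(4*z^3), still 0/0.
Apply L'Hôpital: lim (z - 1 + e^(-z))/(12*z^2), still 0/0.
Apply L'Hôpital: lim (1 - e^(-z))/(24*z), still 0/0.
After 4 applications of L'Hôpital's rule the quotient is (e^(-z))/(24); substituting z = 0 gives 1/24.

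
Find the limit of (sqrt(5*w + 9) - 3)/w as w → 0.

A 0/0 form; rationalise with √(9 + 5w) + √9. This collapses the numerator to 5w, leaving 5/(√(9 + 5w) + √9) → 5/(2√9) = 5/6.

5/6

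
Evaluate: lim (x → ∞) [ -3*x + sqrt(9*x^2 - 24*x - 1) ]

This has the form ∞ − ∞. Multiply and divide by the conjugate √(9*x^2 - 24*x - 1) + 3x.
That gives (-24x - 1) / (√(9*x^2 - 24*x - 1) + 3x).
Divide numerator and denominator by x: the limit is -24/(2·3) = -4.

-4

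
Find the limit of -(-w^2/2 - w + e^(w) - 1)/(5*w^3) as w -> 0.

-1/30

Direct substitution gives 0/0.
Apply L'Hôpital: lim (-w + e^(w) - 1)/(-15*w^2), still 0/0.
Apply L'Hôpital: lim (e^(w) - 1)/(-30*w), still 0/0.
After 3 applications of L'Hôpital's rule the quotient is (e^(w))/(-30); substituting w = 0 gives -1/30.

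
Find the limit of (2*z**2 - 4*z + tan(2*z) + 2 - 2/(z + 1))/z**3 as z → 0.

Substitution gives 0/0 (the numerator vanishes to order 3).
Expand each term to order z^3: the coefficient of z^3 in -2·1/(1 + z) is 2 and in tan(2z) is 8/3.
Lower-order terms cancel with the polynomial part, so the numerator is (14/3)·z^3 + o(z^3), and the limit is (14/3)/(1) = 14/3.

14/3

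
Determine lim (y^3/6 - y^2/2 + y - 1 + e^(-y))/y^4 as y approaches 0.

1/24

Direct substitution gives 0/0.
Apply L'Hôpital: lim (y^2/2 - y + 1 - e^(-y))/(4*y^3), still 0/0.
Apply L'Hôpital: lim (y - 1 + e^(-y))/(12*y^2), still 0/0.
Apply L'Hôpital: lim (1 - e^(-y))/(24*y), still 0/0.
After 4 applications of L'Hôpital's rule the quotient is (e^(-y))/(24); substituting y = 0 gives 1/24.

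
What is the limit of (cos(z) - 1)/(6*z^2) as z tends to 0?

Direct substitution gives 0/0.
Apply L'Hôpital: lim (-sin(z))/(12*z), still 0/0.
After 2 applications of L'Hôpital's rule the quotient is (-cos(z))/(12); substituting z = 0 gives -1/12.

-1/12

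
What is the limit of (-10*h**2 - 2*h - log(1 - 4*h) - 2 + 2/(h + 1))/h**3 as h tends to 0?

58/3

Substitution gives 0/0 (the numerator vanishes to order 3).
Expand each term to order h^3: the coefficient of h^3 in −ln(1 - 4h) is 64/3 and in 2·1/(1 + h) is -2.
Lower-order terms cancel with the polynomial part, so the numerator is (58/3)·h^3 + o(h^3), and the limit is (58/3)/(1) = 58/3.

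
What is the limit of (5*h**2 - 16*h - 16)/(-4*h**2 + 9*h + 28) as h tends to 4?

-24/23

At h = 4 both the top and bottom vanish — a removable singularity. Factoring out (h - 4) from each leaves (5*h + 4)/(-4*h - 7), which at h = 4 equals -24/23.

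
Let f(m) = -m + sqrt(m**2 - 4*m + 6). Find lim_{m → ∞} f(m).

This has the form ∞ − ∞. Multiply and divide by the conjugate √(m^2 - 4*m + 6) + m.
That gives (-4m + 6) / (√(m^2 - 4*m + 6) + m).
Divide numerator and denominator by m: the limit is -4/(2·1) = -2.

-2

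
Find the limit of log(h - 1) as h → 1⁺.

-∞

As h → 1⁺, h - 1 → 0⁺ and ln(h - 1) → −∞.
Multiplying by 1 gives -∞.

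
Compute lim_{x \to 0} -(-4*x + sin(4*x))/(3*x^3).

32/9

Direct substitution gives 0/0.
Apply L'Hôpital: lim (4*cos(4*x) - 4)/(-9*x^2), still 0/0.
Apply L'Hôpital: lim (-16*sin(4*x))/(-18*x), still 0/0.
After 3 applications of L'Hôpital's rule the quotient is (-64*cos(4*x))/(-18); substituting x = 0 gives 32/9.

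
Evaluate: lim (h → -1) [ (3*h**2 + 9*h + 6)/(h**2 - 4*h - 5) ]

-1/2

Since h = -1 makes numerator and denominator zero, (h + 1) divides both.
Cancelling it gives (3*h + 6)/(h - 5); now plug in h = -1 to get -1/2.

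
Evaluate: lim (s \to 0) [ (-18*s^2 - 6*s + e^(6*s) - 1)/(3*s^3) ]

Direct substitution gives 0/0.
Apply L'Hôpital: lim (-36*s + 6*e^(6*s) - 6)/(9*s^2), still 0/0.
Apply L'Hôpital: lim (36*e^(6*s) - 36)/(18*s), still 0/0.
After 3 applications of L'Hôpital's rule the quotient is (216*e^(6*s))/(18); substituting s = 0 gives 12.

12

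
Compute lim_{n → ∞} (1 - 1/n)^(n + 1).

e^(-1)

The base → 1 and the exponent → ∞: a 1^∞ form.
Take logarithms: (n + 1)·ln(1 - 1/n). Since ln(1+u) ~ u for small u, this behaves like (n)·(-1/n) → -1.
So the limit is e^(-1).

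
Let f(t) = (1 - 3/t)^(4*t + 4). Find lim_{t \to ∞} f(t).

e^(-12)

Let L be the limit and take ln: ln L = lim (4t + 4)·ln(1 - 3/t) = lim (4t + 4)·(-3/t + O(1/t²)) = -12.
Hence L = e^(-12).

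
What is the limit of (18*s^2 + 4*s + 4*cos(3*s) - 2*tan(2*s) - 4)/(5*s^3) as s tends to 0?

-16/15

Substitution gives 0/0; apply L'Hôpital's rule 3 times.
After differentiating numerator and denominator 3 times the quotient is (108*sin(3*s) - 96*tan(2*s)^4 - 128*tan(2*s)^2 - 32)/(30); at s = 0 this is -16/15.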